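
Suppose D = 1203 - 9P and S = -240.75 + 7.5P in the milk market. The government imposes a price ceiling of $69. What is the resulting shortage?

Equilibrium price would be P* = 87.5, so the ceiling at 69 binds.
At P = 69: D = 1203 − 9(69) = 582, S = -240.75 + 7.5(69) = 276.75.
Shortage = 582 − 276.75 = 305.25.

Shortage = 305.25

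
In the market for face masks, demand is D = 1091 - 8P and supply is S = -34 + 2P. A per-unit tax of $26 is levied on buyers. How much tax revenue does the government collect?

Tax revenue = 3884.4

Pre-tax equilibrium: P* = 112.5, Q* = 191.
Tax on buyers shifts demand to D = 1091 − 8(P + 26) = 883 - 8P.
883 - 8P = -34 + 2P gives seller price Ps = 91.7; buyers pay Pb = 91.7 + 26 = 117.7.
New quantity: Q = 1091 − 8(117.7) = 149.4.
Revenue = 26 × 149.4 = 3884.4.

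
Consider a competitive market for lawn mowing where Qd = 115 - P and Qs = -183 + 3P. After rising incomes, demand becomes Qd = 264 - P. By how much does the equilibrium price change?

Original equilibrium: P* = 74.5, Q* = 40.5.
New equilibrium: 264 - P = -183 + 3P, so 447 = 4P and P' = 111.75; Q' = 264 − 1(111.75) = 152.25.
Change in price: 111.75 − 74.5 = 37.25.

ΔP = 37.25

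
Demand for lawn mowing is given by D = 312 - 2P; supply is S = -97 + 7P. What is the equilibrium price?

P* = 409/9

Set D = S: 312 - 2P = -97 + 7P.
409 = 9P, so P* = 409/9.
Q* = 312 − 2(409/9) = 1990/9.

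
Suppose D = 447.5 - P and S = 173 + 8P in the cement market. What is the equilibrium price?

P* = 30.5

Set D = S: 447.5 - P = 173 + 8P.
274.5 = 9P, so P* = 30.5.
Q* = 447.5 − 1(30.5) = 417.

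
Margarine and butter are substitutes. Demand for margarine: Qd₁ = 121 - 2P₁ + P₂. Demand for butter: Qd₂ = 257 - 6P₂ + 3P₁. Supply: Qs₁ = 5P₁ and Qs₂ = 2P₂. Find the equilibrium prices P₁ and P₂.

Market 1: 121 - 2P₁ + P₂ = 5P₁ → 7P₁ - P₂ = 121.
Market 2: 8P₂ - 3P₁ = 257.
Eliminating P₂: 8×(1) + 1×(2) gives 53P₁ = 1225, so P₁ = 1225/53.
Back-substitute into (2): P₂ = (257 + 3×1225/53) / 8 = 2162/53.

P₁ = 1225/53, P₂ = 2162/53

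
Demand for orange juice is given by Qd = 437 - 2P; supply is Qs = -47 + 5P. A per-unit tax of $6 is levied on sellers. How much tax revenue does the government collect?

Pre-tax equilibrium: P* = 484/7, Q* = 2091/7.
Tax on sellers shifts supply to Qs = -47 + 5(P − 6) = -77 + 5P.
437 - 2P = -77 + 5P gives buyer price Pb = 514/7; sellers receive Ps = 514/7 − 6 = 472/7.
New quantity: Q = 437 − 2(514/7) = 2031/7.
Revenue = 6 × 2031/7 = 12186/7.

Tax revenue = 12186/7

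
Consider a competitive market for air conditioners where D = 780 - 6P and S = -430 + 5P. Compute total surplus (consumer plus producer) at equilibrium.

Total surplus = 2640

Equilibrium: 780 - 6P = -430 + 5P gives P* = 110, Q* = 120.
Demand choke price: P = 130; supply starts at P = 86.
CS = ½(130 − 110)(120) = 1200; PS = ½(110 − 86)(120) = 1440.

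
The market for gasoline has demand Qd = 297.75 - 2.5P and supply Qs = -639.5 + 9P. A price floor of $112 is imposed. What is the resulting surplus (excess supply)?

Equilibrium price would be P* = 81.5, so the floor at 112 binds.
At P = 112: Qd = 17.75, Qs = 368.5.
Surplus = 368.5 − 17.75 = 350.75.

Surplus = 350.75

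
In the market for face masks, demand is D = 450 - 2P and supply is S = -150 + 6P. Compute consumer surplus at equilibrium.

Equilibrium: 450 - 2P = -150 + 6P gives P* = 75, Q* = 300.
Demand choke price (D = 0): P = 225.
CS = ½(225 − 75)(300) = 22500.

Consumer surplus = 22500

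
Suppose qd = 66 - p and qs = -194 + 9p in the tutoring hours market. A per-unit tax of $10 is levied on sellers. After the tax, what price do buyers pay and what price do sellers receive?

Buyers pay $35, sellers receive $25

Pre-tax equilibrium: p* = 26, q* = 40.
Tax on sellers shifts supply to qs = -194 + 9(p − 10) = -284 + 9p.
66 - p = -284 + 9p gives buyer price pb = 35; sellers receive ps = 35 − 10 = 25.
New quantity: q = 66 − 1(35) = 31.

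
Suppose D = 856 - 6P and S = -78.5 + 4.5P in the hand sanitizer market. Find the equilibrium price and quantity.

P* = 89, Q* = 322

Set D = S: 856 - 6P = -78.5 + 4.5P.
934.5 = 10.5P, so P* = 89.
Q* = 856 − 6(89) = 322.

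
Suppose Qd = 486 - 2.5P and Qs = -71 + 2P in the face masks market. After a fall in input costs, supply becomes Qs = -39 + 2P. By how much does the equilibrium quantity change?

ΔQ = 160/9

Original equilibrium: P* = 1114/9, Q* = 1589/9.
New equilibrium: 486 - 2.5P = -39 + 2P, so 525 = 4.5P and P' = 350/3; Q' = 486 − 2.5(350/3) = 583/3.
Change in quantity: 583/3 − 1589/9 = 160/9.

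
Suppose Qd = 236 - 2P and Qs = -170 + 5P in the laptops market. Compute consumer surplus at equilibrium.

Consumer surplus = 3600

Equilibrium: 236 - 2P = -170 + 5P gives P* = 58, Q* = 120.
Demand choke price (Qd = 0): P = 118.
CS = ½(118 − 58)(120) = 3600.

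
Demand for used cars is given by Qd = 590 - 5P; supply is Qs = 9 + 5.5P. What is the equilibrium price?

Set Qd = Qs: 590 - 5P = 9 + 5.5P.
581 = 10.5P, so P* = 166/3.
Q* = 590 − 5(166/3) = 940/3.

P* = 166/3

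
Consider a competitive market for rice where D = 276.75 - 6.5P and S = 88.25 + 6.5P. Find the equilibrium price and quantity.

Set D = S: 276.75 - 6.5P = 88.25 + 6.5P.
188.5 = 13P, so P* = 14.5.
Q* = 276.75 − 6.5(14.5) = 182.5.

P* = 14.5, Q* = 182.5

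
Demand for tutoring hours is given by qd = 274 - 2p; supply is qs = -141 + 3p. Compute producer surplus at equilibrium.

Equilibrium: 274 - 2p = -141 + 3p gives p* = 83, q* = 108.
Supply starts at p = 47 (where qs = 0).
PS = ½(83 − 47)(108) = 1944.

Producer surplus = 1944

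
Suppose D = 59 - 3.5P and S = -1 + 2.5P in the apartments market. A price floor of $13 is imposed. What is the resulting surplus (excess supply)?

Surplus = 18

Equilibrium price would be P* = 10, so the floor at 13 binds.
At P = 13: D = 13.5, S = 31.5.
Surplus = 31.5 − 13.5 = 18.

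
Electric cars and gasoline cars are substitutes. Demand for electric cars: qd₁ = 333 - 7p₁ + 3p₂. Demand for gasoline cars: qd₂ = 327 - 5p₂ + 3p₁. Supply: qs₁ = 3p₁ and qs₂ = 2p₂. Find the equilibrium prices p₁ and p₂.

p₁ = 3312/61, p₂ = 4269/61

Market 1: 333 - 7p₁ + 3p₂ = 3p₁ → 10p₁ - 3p₂ = 333.
Market 2: 7p₂ - 3p₁ = 327.
Eliminating p₂: 7×(1) + 3×(2) gives 61p₁ = 3312, so p₁ = 3312/61.
Back-substitute into (2): p₂ = (327 + 3×3312/61) / 7 = 4269/61.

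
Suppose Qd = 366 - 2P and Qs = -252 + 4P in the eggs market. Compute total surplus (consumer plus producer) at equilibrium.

Equilibrium: 366 - 2P = -252 + 4P gives P* = 103, Q* = 160.
Demand choke price: P = 183; supply starts at P = 63.
CS = ½(183 − 103)(160) = 6400; PS = ½(103 − 63)(160) = 3200.

Total surplus = 9600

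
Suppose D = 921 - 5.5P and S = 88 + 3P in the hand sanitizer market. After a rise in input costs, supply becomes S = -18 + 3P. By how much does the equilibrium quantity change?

Original equilibrium: P* = 98, Q* = 382.
New equilibrium: 921 - 5.5P = -18 + 3P, so 939 = 8.5P and P' = 1878/17; Q' = 921 − 5.5(1878/17) = 5328/17.
Change in quantity: 5328/17 − 382 = -1166/17.

ΔQ = -1166/17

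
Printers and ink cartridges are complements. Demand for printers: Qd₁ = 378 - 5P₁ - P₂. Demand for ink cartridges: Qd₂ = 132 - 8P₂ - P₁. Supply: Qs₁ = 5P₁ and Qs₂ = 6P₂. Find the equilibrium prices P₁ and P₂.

Market 1: 378 - 5P₁ - P₂ = 5P₁ → 10P₁ + P₂ = 378.
Market 2: 14P₂ + P₁ = 132.
Eliminating P₂: 14×(1) − 1×(2) gives 139P₁ = 5160, so P₁ = 5160/139.
Back-substitute into (2): P₂ = (132 − 1×5160/139) / 14 = 942/139.

P₁ = 5160/139, P₂ = 942/139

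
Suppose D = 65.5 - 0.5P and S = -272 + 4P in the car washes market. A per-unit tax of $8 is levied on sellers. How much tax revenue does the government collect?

Tax revenue = 1760/9

Pre-tax equilibrium: P* = 75, Q* = 28.
Tax on sellers shifts supply to S = -272 + 4(P − 8) = -304 + 4P.
65.5 - 0.5P = -304 + 4P gives buyer price Pb = 739/9; sellers receive Ps = 739/9 − 8 = 667/9.
New quantity: Q = 65.5 − 0.5(739/9) = 220/9.
Revenue = 8 × 220/9 = 1760/9.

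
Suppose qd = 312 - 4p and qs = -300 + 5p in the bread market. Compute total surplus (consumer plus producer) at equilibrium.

Equilibrium: 312 - 4p = -300 + 5p gives p* = 68, q* = 40.
Demand choke price: p = 78; supply starts at p = 60.
CS = ½(78 − 68)(40) = 200; PS = ½(68 − 60)(40) = 160.

Total surplus = 360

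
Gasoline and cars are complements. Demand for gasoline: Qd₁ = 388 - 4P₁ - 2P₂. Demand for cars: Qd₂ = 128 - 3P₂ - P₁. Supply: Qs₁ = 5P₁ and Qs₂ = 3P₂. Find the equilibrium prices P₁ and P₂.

Market 1: 388 - 4P₁ - 2P₂ = 5P₁ → 9P₁ + 2P₂ = 388.
Market 2: 6P₂ + P₁ = 128.
Eliminating P₂: 6×(1) − 2×(2) gives 52P₁ = 2072, so P₁ = 518/13.
Back-substitute into (2): P₂ = (128 − 1×518/13) / 6 = 191/13.

P₁ = 518/13, P₂ = 191/13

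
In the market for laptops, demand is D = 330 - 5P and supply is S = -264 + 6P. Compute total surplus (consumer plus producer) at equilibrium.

Total surplus = 660

Equilibrium: 330 - 5P = -264 + 6P gives P* = 54, Q* = 60.
Demand choke price: P = 66; supply starts at P = 44.
CS = ½(66 − 54)(60) = 360; PS = ½(54 − 44)(60) = 300.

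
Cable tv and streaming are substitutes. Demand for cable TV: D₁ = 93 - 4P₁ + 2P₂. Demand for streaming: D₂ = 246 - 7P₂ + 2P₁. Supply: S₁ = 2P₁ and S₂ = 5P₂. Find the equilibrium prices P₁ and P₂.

P₁ = 402/17, P₂ = 831/34

Market 1: 93 - 4P₁ + 2P₂ = 2P₁ → 6P₁ - 2P₂ = 93.
Market 2: 12P₂ - 2P₁ = 246.
Eliminating P₂: 12×(1) + 2×(2) gives 68P₁ = 1608, so P₁ = 402/17.
Back-substitute into (2): P₂ = (246 + 2×402/17) / 12 = 831/34.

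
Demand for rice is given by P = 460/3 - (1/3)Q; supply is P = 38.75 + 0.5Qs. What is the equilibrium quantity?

Set the two price expressions equal: 460/3 - (1/3)Q = 38.75 + 0.5Q.
1375/12 = (5/6)Q, so Q* = 137.5.
P* = 460/3 − (1/3)(137.5) = 107.5.

Q* = 137.5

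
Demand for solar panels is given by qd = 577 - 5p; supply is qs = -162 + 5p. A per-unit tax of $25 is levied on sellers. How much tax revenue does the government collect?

Pre-tax equilibrium: p* = 73.9, q* = 207.5.
Tax on sellers shifts supply to qs = -162 + 5(p − 25) = -287 + 5p.
577 - 5p = -287 + 5p gives buyer price pb = 86.4; sellers receive ps = 86.4 − 25 = 61.4.
New quantity: q = 577 − 5(86.4) = 145.
Revenue = 25 × 145 = 3625.

Tax revenue = 3625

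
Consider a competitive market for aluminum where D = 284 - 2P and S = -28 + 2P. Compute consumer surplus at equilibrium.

Equilibrium: 284 - 2P = -28 + 2P gives P* = 78, Q* = 128.
Demand choke price (D = 0): P = 142.
CS = ½(142 − 78)(128) = 4096.

Consumer surplus = 4096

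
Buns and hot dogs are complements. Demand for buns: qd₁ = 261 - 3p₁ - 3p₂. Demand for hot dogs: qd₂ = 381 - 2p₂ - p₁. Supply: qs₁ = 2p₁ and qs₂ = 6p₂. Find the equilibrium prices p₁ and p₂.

p₁ = 945/37, p₂ = 1644/37

Market 1: 261 - 3p₁ - 3p₂ = 2p₁ → 5p₁ + 3p₂ = 261.
Market 2: 8p₂ + p₁ = 381.
Eliminating p₂: 8×(1) − 3×(2) gives 37p₁ = 945, so p₁ = 945/37.
Back-substitute into (2): p₂ = (381 − 1×945/37) / 8 = 1644/37.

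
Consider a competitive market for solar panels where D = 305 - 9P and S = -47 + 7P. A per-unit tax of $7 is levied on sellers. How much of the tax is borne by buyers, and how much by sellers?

Buyers bear $3.0625, sellers bear $3.9375

Pre-tax equilibrium: P* = 22, Q* = 107.
Tax on sellers shifts supply to S = -47 + 7(P − 7) = -96 + 7P.
305 - 9P = -96 + 7P gives buyer price Pb = 25.0625; sellers receive Ps = 25.0625 − 7 = 18.0625.
New quantity: Q = 305 − 9(25.0625) = 79.4375.
Buyer burden = 25.0625 − 22 = 3.0625; seller burden = 22 − 18.0625 = 3.9375.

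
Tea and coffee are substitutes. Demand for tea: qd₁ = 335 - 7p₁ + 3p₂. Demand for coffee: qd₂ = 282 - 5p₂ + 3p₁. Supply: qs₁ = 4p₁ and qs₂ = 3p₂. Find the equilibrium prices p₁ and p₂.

Market 1: 335 - 7p₁ + 3p₂ = 4p₁ → 11p₁ - 3p₂ = 335.
Market 2: 8p₂ - 3p₁ = 282.
Eliminating p₂: 8×(1) + 3×(2) gives 79p₁ = 3526, so p₁ = 3526/79.
Back-substitute into (2): p₂ = (282 + 3×3526/79) / 8 = 4107/79.

p₁ = 3526/79, p₂ = 4107/79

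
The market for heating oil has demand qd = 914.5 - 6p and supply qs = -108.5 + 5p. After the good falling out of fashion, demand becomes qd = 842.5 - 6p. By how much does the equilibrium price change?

Δp = -72/11

Original equilibrium: p* = 93, q* = 356.5.
New equilibrium: 842.5 - 6p = -108.5 + 5p, so 951 = 11p and p' = 951/11; q' = 842.5 − 6(951/11) = 7123/22.
Change in price: 951/11 − 93 = -72/11.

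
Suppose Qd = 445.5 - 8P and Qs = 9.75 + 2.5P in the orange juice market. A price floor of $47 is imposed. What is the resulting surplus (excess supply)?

Equilibrium price would be P* = 41.5, so the floor at 47 binds.
At P = 47: Qd = 69.5, Qs = 127.25.
Surplus = 127.25 − 69.5 = 57.75.

Surplus = 57.75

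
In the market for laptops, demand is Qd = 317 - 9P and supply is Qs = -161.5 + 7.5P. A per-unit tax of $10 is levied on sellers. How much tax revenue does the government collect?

Pre-tax equilibrium: P* = 29, Q* = 56.
Tax on sellers shifts supply to Qs = -161.5 + 7.5(P − 10) = -236.5 + 7.5P.
317 - 9P = -236.5 + 7.5P gives buyer price Pb = 369/11; sellers receive Ps = 369/11 − 10 = 259/11.
New quantity: Q = 317 − 9(369/11) = 166/11.
Revenue = 10 × 166/11 = 1660/11.

Tax revenue = 1660/11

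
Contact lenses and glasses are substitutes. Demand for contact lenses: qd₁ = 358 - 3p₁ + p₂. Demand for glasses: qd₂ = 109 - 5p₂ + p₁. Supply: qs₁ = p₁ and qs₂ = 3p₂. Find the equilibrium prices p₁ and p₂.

Market 1: 358 - 3p₁ + p₂ = p₁ → 4p₁ - p₂ = 358.
Market 2: 8p₂ - p₁ = 109.
Eliminating p₂: 8×(1) + 1×(2) gives 31p₁ = 2973, so p₁ = 2973/31.
Back-substitute into (2): p₂ = (109 + 1×2973/31) / 8 = 794/31.

p₁ = 2973/31, p₂ = 794/31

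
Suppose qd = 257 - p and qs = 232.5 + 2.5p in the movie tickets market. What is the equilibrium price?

Set qd = qs: 257 - p = 232.5 + 2.5p.
24.5 = 3.5p, so p* = 7.
q* = 257 − 1(7) = 250.

p* = 7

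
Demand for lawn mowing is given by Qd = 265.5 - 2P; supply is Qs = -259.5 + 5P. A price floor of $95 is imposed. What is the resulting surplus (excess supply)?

Surplus = 140

Equilibrium price would be P* = 75, so the floor at 95 binds.
At P = 95: Qd = 75.5, Qs = 215.5.
Surplus = 215.5 − 75.5 = 140.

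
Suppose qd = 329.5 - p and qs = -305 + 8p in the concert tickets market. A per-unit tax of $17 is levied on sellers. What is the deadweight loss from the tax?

Pre-tax equilibrium: p* = 70.5, q* = 259.
Tax on sellers shifts supply to qs = -305 + 8(p − 17) = -441 + 8p.
329.5 - p = -441 + 8p gives buyer price pb = 1541/18; sellers receive ps = 1541/18 − 17 = 1235/18.
New quantity: q = 329.5 − 1(1541/18) = 2195/9.
DWL = ½ × 17 × (259 − 2195/9) = 1156/9.

Deadweight loss = 1156/9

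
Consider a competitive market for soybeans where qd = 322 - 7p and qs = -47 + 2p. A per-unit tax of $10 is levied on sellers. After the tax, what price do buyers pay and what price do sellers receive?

Pre-tax equilibrium: p* = 41, q* = 35.
Tax on sellers shifts supply to qs = -47 + 2(p − 10) = -67 + 2p.
322 - 7p = -67 + 2p gives buyer price pb = 389/9; sellers receive ps = 389/9 − 10 = 299/9.
New quantity: q = 322 − 7(389/9) = 175/9.

Buyers pay 389/9, sellers receive 299/9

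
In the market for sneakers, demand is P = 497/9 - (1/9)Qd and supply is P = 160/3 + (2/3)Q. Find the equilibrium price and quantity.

P* = 1154/21, Q* = 17/7

Set the two price expressions equal: 497/9 - (1/9)Q = 160/3 + (2/3)Q.
17/9 = (7/9)Q, so Q* = 17/7.
P* = 497/9 − (1/9)(17/7) = 1154/21.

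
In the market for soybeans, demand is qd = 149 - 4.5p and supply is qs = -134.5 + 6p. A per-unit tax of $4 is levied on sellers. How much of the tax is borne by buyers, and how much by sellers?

Buyers bear 16/7, sellers bear 12/7

Pre-tax equilibrium: p* = 27, q* = 27.5.
Tax on sellers shifts supply to qs = -134.5 + 6(p − 4) = -158.5 + 6p.
149 - 4.5p = -158.5 + 6p gives buyer price pb = 205/7; sellers receive ps = 205/7 − 4 = 177/7.
New quantity: q = 149 − 4.5(205/7) = 241/14.
Buyer burden = 205/7 − 27 = 16/7; seller burden = 27 − 177/7 = 12/7.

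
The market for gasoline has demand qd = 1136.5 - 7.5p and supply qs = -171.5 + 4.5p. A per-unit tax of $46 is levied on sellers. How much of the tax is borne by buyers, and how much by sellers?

Pre-tax equilibrium: p* = 109, q* = 319.
Tax on sellers shifts supply to qs = -171.5 + 4.5(p − 46) = -378.5 + 4.5p.
1136.5 - 7.5p = -378.5 + 4.5p gives buyer price pb = 126.25; sellers receive ps = 126.25 − 46 = 80.25.
New quantity: q = 1136.5 − 7.5(126.25) = 189.625.
Buyer burden = 126.25 − 109 = 17.25; seller burden = 109 − 80.25 = 28.75.

Buyers bear $17.25, sellers bear $28.75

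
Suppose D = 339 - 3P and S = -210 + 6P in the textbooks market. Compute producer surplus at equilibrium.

Equilibrium: 339 - 3P = -210 + 6P gives P* = 61, Q* = 156.
Supply starts at P = 35 (where S = 0).
PS = ½(61 − 35)(156) = 2028.

Producer surplus = 2028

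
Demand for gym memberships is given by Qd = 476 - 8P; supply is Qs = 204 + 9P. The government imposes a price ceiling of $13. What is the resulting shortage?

Equilibrium price would be P* = 16, so the ceiling at 13 binds.
At P = 13: Qd = 476 − 8(13) = 372, Qs = 204 + 9(13) = 321.
Shortage = 372 − 321 = 51.

Shortage = 51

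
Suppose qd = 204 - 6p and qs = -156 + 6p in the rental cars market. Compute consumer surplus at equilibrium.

Equilibrium: 204 - 6p = -156 + 6p gives p* = 30, q* = 24.
Demand choke price (qd = 0): p = 34.
CS = ½(34 − 30)(24) = 48.

Consumer surplus = 48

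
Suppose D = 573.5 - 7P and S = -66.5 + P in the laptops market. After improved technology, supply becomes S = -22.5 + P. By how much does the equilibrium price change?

ΔP = -5.5

Original equilibrium: P* = 80, Q* = 13.5.
New equilibrium: 573.5 - 7P = -22.5 + P, so 596 = 8P and P' = 74.5; Q' = 573.5 − 7(74.5) = 52.
Change in price: 74.5 − 80 = -5.5.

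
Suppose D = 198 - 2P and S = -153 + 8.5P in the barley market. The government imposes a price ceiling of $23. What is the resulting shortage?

Shortage = 109.5

Equilibrium price would be P* = 234/7, so the ceiling at 23 binds.
At P = 23: D = 198 − 2(23) = 152, S = -153 + 8.5(23) = 42.5.
Shortage = 152 − 42.5 = 109.5.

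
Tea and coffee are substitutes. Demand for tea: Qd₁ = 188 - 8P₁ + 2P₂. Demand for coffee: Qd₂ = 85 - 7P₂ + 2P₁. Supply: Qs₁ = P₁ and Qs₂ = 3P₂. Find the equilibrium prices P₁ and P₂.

Market 1: 188 - 8P₁ + 2P₂ = P₁ → 9P₁ - 2P₂ = 188.
Market 2: 10P₂ - 2P₁ = 85.
Eliminating P₂: 10×(1) + 2×(2) gives 86P₁ = 2050, so P₁ = 1025/43.
Back-substitute into (2): P₂ = (85 + 2×1025/43) / 10 = 1141/86.

P₁ = 1025/43, P₂ = 1141/86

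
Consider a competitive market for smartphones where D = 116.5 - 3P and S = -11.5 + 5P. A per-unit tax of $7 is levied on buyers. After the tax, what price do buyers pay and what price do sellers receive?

Pre-tax equilibrium: P* = 16, Q* = 68.5.
Tax on buyers shifts demand to D = 116.5 − 3(P + 7) = 95.5 - 3P.
95.5 - 3P = -11.5 + 5P gives seller price Ps = 13.375; buyers pay Pb = 13.375 + 7 = 20.375.
New quantity: Q = 116.5 − 3(20.375) = 55.375.

Buyers pay $20.375, sellers receive $13.375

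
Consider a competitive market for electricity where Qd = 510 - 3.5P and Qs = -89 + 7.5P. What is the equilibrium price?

Set Qd = Qs: 510 - 3.5P = -89 + 7.5P.
599 = 11P, so P* = 599/11.
Q* = 510 − 3.5(599/11) = 7027/22.

P* = 599/11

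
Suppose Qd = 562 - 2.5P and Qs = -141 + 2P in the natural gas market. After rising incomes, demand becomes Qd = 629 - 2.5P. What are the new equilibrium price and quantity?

Original equilibrium: P* = 1406/9, Q* = 1543/9.
New equilibrium: 629 - 2.5P = -141 + 2P, so 770 = 4.5P and P' = 1540/9; Q' = 629 − 2.5(1540/9) = 1811/9.

P' = 1540/9, Q' = 1811/9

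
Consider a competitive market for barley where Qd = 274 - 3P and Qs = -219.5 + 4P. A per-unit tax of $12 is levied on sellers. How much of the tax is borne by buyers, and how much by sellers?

Pre-tax equilibrium: P* = 70.5, Q* = 62.5.
Tax on sellers shifts supply to Qs = -219.5 + 4(P − 12) = -267.5 + 4P.
274 - 3P = -267.5 + 4P gives buyer price Pb = 1083/14; sellers receive Ps = 1083/14 − 12 = 915/14.
New quantity: Q = 274 − 3(1083/14) = 587/14.
Buyer burden = 1083/14 − 70.5 = 48/7; seller burden = 70.5 − 915/14 = 36/7.

Buyers bear 48/7, sellers bear 36/7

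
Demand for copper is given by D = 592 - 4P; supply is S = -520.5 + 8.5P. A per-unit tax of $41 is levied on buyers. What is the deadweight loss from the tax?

Deadweight loss = 2286.16

Pre-tax equilibrium: P* = 89, Q* = 236.
Tax on buyers shifts demand to D = 592 − 4(P + 41) = 428 - 4P.
428 - 4P = -520.5 + 8.5P gives seller price Ps = 75.88; buyers pay Pb = 75.88 + 41 = 116.88.
New quantity: Q = 592 − 4(116.88) = 124.48.
DWL = ½ × 41 × (236 − 124.48) = 2286.16.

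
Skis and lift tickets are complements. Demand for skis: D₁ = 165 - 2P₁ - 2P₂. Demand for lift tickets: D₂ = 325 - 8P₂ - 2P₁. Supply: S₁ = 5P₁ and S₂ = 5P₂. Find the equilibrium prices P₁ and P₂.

P₁ = 1495/87, P₂ = 1945/87

Market 1: 165 - 2P₁ - 2P₂ = 5P₁ → 7P₁ + 2P₂ = 165.
Market 2: 13P₂ + 2P₁ = 325.
Eliminating P₂: 13×(1) − 2×(2) gives 87P₁ = 1495, so P₁ = 1495/87.
Back-substitute into (2): P₂ = (325 − 2×1495/87) / 13 = 1945/87.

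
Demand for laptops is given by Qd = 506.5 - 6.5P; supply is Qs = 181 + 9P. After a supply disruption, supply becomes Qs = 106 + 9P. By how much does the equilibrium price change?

Original equilibrium: P* = 21, Q* = 370.
New equilibrium: 506.5 - 6.5P = 106 + 9P, so 400.5 = 15.5P and P' = 801/31; Q' = 506.5 − 6.5(801/31) = 10495/31.
Change in price: 801/31 − 21 = 150/31.

ΔP = 150/31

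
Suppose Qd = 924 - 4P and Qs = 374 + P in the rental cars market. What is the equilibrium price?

Set Qd = Qs: 924 - 4P = 374 + P.
550 = 5P, so P* = 110.
Q* = 924 − 4(110) = 484.

P* = 110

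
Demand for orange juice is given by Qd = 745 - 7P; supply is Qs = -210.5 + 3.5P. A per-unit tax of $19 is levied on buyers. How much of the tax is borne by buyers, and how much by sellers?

Buyers bear 19/3, sellers bear 38/3

Pre-tax equilibrium: P* = 91, Q* = 108.
Tax on buyers shifts demand to Qd = 745 − 7(P + 19) = 612 - 7P.
612 - 7P = -210.5 + 3.5P gives seller price Ps = 235/3; buyers pay Pb = 235/3 + 19 = 292/3.
New quantity: Q = 745 − 7(292/3) = 191/3.
Buyer burden = 292/3 − 91 = 19/3; seller burden = 91 − 235/3 = 38/3.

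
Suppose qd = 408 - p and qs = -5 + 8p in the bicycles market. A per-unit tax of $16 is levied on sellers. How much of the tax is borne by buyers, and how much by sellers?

Pre-tax equilibrium: p* = 413/9, q* = 3259/9.
Tax on sellers shifts supply to qs = -5 + 8(p − 16) = -133 + 8p.
408 - p = -133 + 8p gives buyer price pb = 541/9; sellers receive ps = 541/9 − 16 = 397/9.
New quantity: q = 408 − 1(541/9) = 3131/9.
Buyer burden = 541/9 − 413/9 = 128/9; seller burden = 413/9 − 397/9 = 16/9.

Buyers bear 128/9, sellers bear 16/9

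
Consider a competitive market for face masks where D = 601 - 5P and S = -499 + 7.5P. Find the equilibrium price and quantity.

P* = 88, Q* = 161

Set D = S: 601 - 5P = -499 + 7.5P.
1100 = 12.5P, so P* = 88.
Q* = 601 − 5(88) = 161.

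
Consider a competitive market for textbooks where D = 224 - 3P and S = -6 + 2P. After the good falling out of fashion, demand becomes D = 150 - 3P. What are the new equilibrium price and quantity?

Original equilibrium: P* = 46, Q* = 86.
New equilibrium: 150 - 3P = -6 + 2P, so 156 = 5P and P' = 31.2; Q' = 150 − 3(31.2) = 56.4.

P' = 31.2, Q' = 56.4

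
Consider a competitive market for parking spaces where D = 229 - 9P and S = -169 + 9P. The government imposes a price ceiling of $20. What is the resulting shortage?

Equilibrium price would be P* = 199/9, so the ceiling at 20 binds.
At P = 20: D = 229 − 9(20) = 49, S = -169 + 9(20) = 11.
Shortage = 49 − 11 = 38.

Shortage = 38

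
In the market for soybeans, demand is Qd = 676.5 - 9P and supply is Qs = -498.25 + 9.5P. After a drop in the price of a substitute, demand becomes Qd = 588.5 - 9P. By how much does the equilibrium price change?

Original equilibrium: P* = 63.5, Q* = 105.
New equilibrium: 588.5 - 9P = -498.25 + 9.5P, so 1086.75 = 18.5P and P' = 4347/74; Q' = 588.5 − 9(4347/74) = 2213/37.
Change in price: 4347/74 − 63.5 = -176/37.

ΔP = -176/37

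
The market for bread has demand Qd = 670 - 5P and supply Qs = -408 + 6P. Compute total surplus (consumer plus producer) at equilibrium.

Equilibrium: 670 - 5P = -408 + 6P gives P* = 98, Q* = 180.
Demand choke price: P = 134; supply starts at P = 68.
CS = ½(134 − 98)(180) = 3240; PS = ½(98 − 68)(180) = 2700.

Total surplus = 5940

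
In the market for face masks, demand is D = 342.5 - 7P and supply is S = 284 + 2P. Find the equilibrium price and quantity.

Set D = S: 342.5 - 7P = 284 + 2P.
58.5 = 9P, so P* = 6.5.
Q* = 342.5 − 7(6.5) = 297.

P* = 6.5, Q* = 297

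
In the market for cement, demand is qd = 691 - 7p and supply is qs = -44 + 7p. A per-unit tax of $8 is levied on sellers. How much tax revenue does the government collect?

Pre-tax equilibrium: p* = 52.5, q* = 323.5.
Tax on sellers shifts supply to qs = -44 + 7(p − 8) = -100 + 7p.
691 - 7p = -100 + 7p gives buyer price pb = 56.5; sellers receive ps = 56.5 − 8 = 48.5.
New quantity: q = 691 − 7(56.5) = 295.5.
Revenue = 8 × 295.5 = 2364.

Tax revenue = 2364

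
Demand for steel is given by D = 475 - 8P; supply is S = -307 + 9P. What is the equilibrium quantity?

Q* = 107

Set D = S: 475 - 8P = -307 + 9P.
782 = 17P, so P* = 46.
Q* = 475 − 8(46) = 107.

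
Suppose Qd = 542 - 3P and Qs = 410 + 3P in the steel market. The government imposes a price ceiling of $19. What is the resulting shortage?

Shortage = 18

Equilibrium price would be P* = 22, so the ceiling at 19 binds.
At P = 19: Qd = 542 − 3(19) = 485, Qs = 410 + 3(19) = 467.
Shortage = 485 − 467 = 18.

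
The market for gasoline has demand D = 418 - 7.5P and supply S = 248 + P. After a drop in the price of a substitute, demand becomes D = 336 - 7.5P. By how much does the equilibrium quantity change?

Original equilibrium: P* = 20, Q* = 268.
New equilibrium: 336 - 7.5P = 248 + P, so 88 = 8.5P and P' = 176/17; Q' = 336 − 7.5(176/17) = 4392/17.
Change in quantity: 4392/17 − 268 = -164/17.

ΔQ = -164/17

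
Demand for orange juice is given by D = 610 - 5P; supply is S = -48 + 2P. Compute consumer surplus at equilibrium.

Consumer surplus = 1960

Equilibrium: 610 - 5P = -48 + 2P gives P* = 94, Q* = 140.
Demand choke price (D = 0): P = 122.
CS = ½(122 − 94)(140) = 1960.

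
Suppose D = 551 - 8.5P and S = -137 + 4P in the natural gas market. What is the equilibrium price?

P* = 55.04

Set D = S: 551 - 8.5P = -137 + 4P.
688 = 12.5P, so P* = 55.04.
Q* = 551 − 8.5(55.04) = 83.16.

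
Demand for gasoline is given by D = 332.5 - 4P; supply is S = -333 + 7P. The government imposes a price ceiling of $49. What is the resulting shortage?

Shortage = 126.5

Equilibrium price would be P* = 60.5, so the ceiling at 49 binds.
At P = 49: D = 332.5 − 4(49) = 136.5, S = -333 + 7(49) = 10.
Shortage = 136.5 − 10 = 126.5.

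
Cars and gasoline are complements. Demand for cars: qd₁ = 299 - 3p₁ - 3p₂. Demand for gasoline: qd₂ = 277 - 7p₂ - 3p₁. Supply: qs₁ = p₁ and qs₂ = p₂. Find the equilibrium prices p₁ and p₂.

Market 1: 299 - 3p₁ - 3p₂ = p₁ → 4p₁ + 3p₂ = 299.
Market 2: 8p₂ + 3p₁ = 277.
Eliminating p₂: 8×(1) − 3×(2) gives 23p₁ = 1561, so p₁ = 1561/23.
Back-substitute into (2): p₂ = (277 − 3×1561/23) / 8 = 211/23.

p₁ = 1561/23, p₂ = 211/23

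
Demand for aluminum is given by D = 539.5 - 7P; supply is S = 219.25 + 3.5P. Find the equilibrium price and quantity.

P* = 30.5, Q* = 326

Set D = S: 539.5 - 7P = 219.25 + 3.5P.
320.25 = 10.5P, so P* = 30.5.
Q* = 539.5 − 7(30.5) = 326.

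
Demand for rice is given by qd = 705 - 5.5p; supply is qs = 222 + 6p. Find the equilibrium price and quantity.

p* = 42, q* = 474

Set qd = qs: 705 - 5.5p = 222 + 6p.
483 = 11.5p, so p* = 42.
q* = 705 − 5.5(42) = 474.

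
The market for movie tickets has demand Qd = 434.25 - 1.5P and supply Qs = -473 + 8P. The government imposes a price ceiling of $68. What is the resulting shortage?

Shortage = 261.25

Equilibrium price would be P* = 95.5, so the ceiling at 68 binds.
At P = 68: Qd = 434.25 − 1.5(68) = 332.25, Qs = -473 + 8(68) = 71.
Shortage = 332.25 − 71 = 261.25.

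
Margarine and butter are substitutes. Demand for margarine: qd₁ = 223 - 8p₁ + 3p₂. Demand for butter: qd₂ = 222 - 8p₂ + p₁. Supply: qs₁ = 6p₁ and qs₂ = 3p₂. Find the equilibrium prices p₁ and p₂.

Market 1: 223 - 8p₁ + 3p₂ = 6p₁ → 14p₁ - 3p₂ = 223.
Market 2: 11p₂ - p₁ = 222.
Eliminating p₂: 11×(1) + 3×(2) gives 151p₁ = 3119, so p₁ = 3119/151.
Back-substitute into (2): p₂ = (222 + 1×3119/151) / 11 = 3331/151.

p₁ = 3119/151, p₂ = 3331/151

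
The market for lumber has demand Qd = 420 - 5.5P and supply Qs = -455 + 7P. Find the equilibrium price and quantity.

Set Qd = Qs: 420 - 5.5P = -455 + 7P.
875 = 12.5P, so P* = 70.
Q* = 420 − 5.5(70) = 35.

P* = 70, Q* = 35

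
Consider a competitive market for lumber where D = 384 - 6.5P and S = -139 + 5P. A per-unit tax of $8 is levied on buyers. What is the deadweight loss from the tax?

Deadweight loss = 2080/23

Pre-tax equilibrium: P* = 1046/23, Q* = 2033/23.
Tax on buyers shifts demand to D = 384 − 6.5(P + 8) = 332 - 6.5P.
332 - 6.5P = -139 + 5P gives seller price Ps = 942/23; buyers pay Pb = 942/23 + 8 = 1126/23.
New quantity: Q = 384 − 6.5(1126/23) = 1513/23.
DWL = ½ × 8 × (2033/23 − 1513/23) = 2080/23.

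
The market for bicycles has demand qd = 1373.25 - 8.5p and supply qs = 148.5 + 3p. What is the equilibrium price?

Set qd = qs: 1373.25 - 8.5p = 148.5 + 3p.
1224.75 = 11.5p, so p* = 106.5.
q* = 1373.25 − 8.5(106.5) = 468.

p* = 106.5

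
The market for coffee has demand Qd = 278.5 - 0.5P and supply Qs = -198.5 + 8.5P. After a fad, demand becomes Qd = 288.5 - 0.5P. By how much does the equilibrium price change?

Original equilibrium: P* = 53, Q* = 252.
New equilibrium: 288.5 - 0.5P = -198.5 + 8.5P, so 487 = 9P and P' = 487/9; Q' = 288.5 − 0.5(487/9) = 2353/9.
Change in price: 487/9 − 53 = 10/9.

ΔP = 10/9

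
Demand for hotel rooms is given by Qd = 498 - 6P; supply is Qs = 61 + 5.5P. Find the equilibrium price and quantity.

Set Qd = Qs: 498 - 6P = 61 + 5.5P.
437 = 11.5P, so P* = 38.
Q* = 498 − 6(38) = 270.

P* = 38, Q* = 270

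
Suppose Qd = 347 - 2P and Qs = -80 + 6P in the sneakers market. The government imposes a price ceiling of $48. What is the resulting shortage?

Equilibrium price would be P* = 53.375, so the ceiling at 48 binds.
At P = 48: Qd = 347 − 2(48) = 251, Qs = -80 + 6(48) = 208.
Shortage = 251 − 208 = 43.

Shortage = 43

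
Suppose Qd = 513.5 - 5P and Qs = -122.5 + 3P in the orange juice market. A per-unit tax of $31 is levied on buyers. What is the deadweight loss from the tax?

Deadweight loss = 900.9375

Pre-tax equilibrium: P* = 79.5, Q* = 116.
Tax on buyers shifts demand to Qd = 513.5 − 5(P + 31) = 358.5 - 5P.
358.5 - 5P = -122.5 + 3P gives seller price Ps = 60.125; buyers pay Pb = 60.125 + 31 = 91.125.
New quantity: Q = 513.5 − 5(91.125) = 57.875.
DWL = ½ × 31 × (116 − 57.875) = 900.9375.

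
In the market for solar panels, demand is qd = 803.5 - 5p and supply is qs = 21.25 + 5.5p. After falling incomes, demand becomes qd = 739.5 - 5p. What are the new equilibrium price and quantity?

p' = 2873/42, q' = 8347/21

Original equilibrium: p* = 74.5, q* = 431.
New equilibrium: 739.5 - 5p = 21.25 + 5.5p, so 718.25 = 10.5p and p' = 2873/42; q' = 739.5 − 5(2873/42) = 8347/21.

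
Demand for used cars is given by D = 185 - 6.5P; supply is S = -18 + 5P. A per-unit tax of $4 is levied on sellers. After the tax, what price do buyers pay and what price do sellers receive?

Buyers pay 446/23, sellers receive 354/23

Pre-tax equilibrium: P* = 406/23, Q* = 1616/23.
Tax on sellers shifts supply to S = -18 + 5(P − 4) = -38 + 5P.
185 - 6.5P = -38 + 5P gives buyer price Pb = 446/23; sellers receive Ps = 446/23 − 4 = 354/23.
New quantity: Q = 185 − 6.5(446/23) = 1356/23.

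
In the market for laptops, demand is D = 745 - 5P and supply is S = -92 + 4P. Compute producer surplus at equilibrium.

Equilibrium: 745 - 5P = -92 + 4P gives P* = 93, Q* = 280.
Supply starts at P = 23 (where S = 0).
PS = ½(93 − 23)(280) = 9800.

Producer surplus = 9800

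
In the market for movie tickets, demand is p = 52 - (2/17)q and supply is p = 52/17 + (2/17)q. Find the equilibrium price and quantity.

Set the two price expressions equal: 52 - (2/17)q = 52/17 + (2/17)q.
832/17 = (4/17)q, so q* = 208.
p* = 52 − (2/17)(208) = 468/17.

p* = 468/17, q* = 208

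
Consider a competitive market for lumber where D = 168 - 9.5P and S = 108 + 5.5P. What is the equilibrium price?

P* = 4

Set D = S: 168 - 9.5P = 108 + 5.5P.
60 = 15P, so P* = 4.
Q* = 168 − 9.5(4) = 130.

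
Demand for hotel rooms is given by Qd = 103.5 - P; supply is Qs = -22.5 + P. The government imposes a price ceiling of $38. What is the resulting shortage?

Equilibrium price would be P* = 63, so the ceiling at 38 binds.
At P = 38: Qd = 103.5 − 1(38) = 65.5, Qs = -22.5 + 1(38) = 15.5.
Shortage = 65.5 − 15.5 = 50.

Shortage = 50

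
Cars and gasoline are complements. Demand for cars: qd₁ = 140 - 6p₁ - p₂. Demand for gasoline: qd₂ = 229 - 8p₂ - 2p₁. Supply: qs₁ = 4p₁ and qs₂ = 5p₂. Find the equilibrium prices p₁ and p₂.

Market 1: 140 - 6p₁ - p₂ = 4p₁ → 10p₁ + p₂ = 140.
Market 2: 13p₂ + 2p₁ = 229.
Eliminating p₂: 13×(1) − 1×(2) gives 128p₁ = 1591, so p₁ = 12.4296875.
Back-substitute into (2): p₂ = (229 − 2×12.4296875) / 13 = 15.703125.

p₁ = 12.4296875, p₂ = 15.703125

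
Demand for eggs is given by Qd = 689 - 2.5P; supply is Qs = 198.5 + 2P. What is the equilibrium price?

Set Qd = Qs: 689 - 2.5P = 198.5 + 2P.
490.5 = 4.5P, so P* = 109.
Q* = 689 − 2.5(109) = 416.5.

P* = 109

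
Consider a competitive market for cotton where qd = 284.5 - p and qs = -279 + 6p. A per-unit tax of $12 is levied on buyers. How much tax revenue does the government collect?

Pre-tax equilibrium: p* = 80.5, q* = 204.
Tax on buyers shifts demand to qd = 284.5 − 1(p + 12) = 272.5 - p.
272.5 - p = -279 + 6p gives seller price ps = 1103/14; buyers pay pb = 1103/14 + 12 = 1271/14.
New quantity: q = 284.5 − 1(1271/14) = 1356/7.
Revenue = 12 × 1356/7 = 16272/7.

Tax revenue = 16272/7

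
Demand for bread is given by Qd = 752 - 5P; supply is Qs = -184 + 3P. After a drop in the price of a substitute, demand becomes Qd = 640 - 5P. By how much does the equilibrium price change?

ΔP = -14

Original equilibrium: P* = 117, Q* = 167.
New equilibrium: 640 - 5P = -184 + 3P, so 824 = 8P and P' = 103; Q' = 640 − 5(103) = 125.
Change in price: 103 − 117 = -14.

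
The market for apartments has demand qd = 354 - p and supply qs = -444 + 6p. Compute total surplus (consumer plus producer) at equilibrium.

Total surplus = 33600

Equilibrium: 354 - p = -444 + 6p gives p* = 114, q* = 240.
Demand choke price: p = 354; supply starts at p = 74.
CS = ½(354 − 114)(240) = 28800; PS = ½(114 − 74)(240) = 4800.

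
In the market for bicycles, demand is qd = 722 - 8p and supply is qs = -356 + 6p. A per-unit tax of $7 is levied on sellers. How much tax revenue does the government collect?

Pre-tax equilibrium: p* = 77, q* = 106.
Tax on sellers shifts supply to qs = -356 + 6(p − 7) = -398 + 6p.
722 - 8p = -398 + 6p gives buyer price pb = 80; sellers receive ps = 80 − 7 = 73.
New quantity: q = 722 − 8(80) = 82.
Revenue = 7 × 82 = 574.

Tax revenue = 574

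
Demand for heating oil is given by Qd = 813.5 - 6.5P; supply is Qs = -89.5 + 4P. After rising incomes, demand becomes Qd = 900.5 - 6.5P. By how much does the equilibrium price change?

Original equilibrium: P* = 86, Q* = 254.5.
New equilibrium: 900.5 - 6.5P = -89.5 + 4P, so 990 = 10.5P and P' = 660/7; Q' = 900.5 − 6.5(660/7) = 4027/14.
Change in price: 660/7 − 86 = 58/7.

ΔP = 58/7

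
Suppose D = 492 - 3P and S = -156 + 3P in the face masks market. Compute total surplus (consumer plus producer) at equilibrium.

Equilibrium: 492 - 3P = -156 + 3P gives P* = 108, Q* = 168.
Demand choke price: P = 164; supply starts at P = 52.
CS = ½(164 − 108)(168) = 4704; PS = ½(108 − 52)(168) = 4704.

Total surplus = 9408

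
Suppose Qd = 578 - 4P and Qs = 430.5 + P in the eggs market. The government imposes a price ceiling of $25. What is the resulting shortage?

Equilibrium price would be P* = 29.5, so the ceiling at 25 binds.
At P = 25: Qd = 578 − 4(25) = 478, Qs = 430.5 + 1(25) = 455.5.
Shortage = 478 − 455.5 = 22.5.

Shortage = 22.5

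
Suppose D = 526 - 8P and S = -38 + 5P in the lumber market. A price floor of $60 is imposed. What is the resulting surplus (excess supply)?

Surplus = 216

Equilibrium price would be P* = 564/13, so the floor at 60 binds.
At P = 60: D = 46, S = 262.
Surplus = 262 − 46 = 216.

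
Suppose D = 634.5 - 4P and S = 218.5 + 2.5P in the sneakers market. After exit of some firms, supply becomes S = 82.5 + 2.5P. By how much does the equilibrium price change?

Original equilibrium: P* = 64, Q* = 378.5.
New equilibrium: 634.5 - 4P = 82.5 + 2.5P, so 552 = 6.5P and P' = 1104/13; Q' = 634.5 − 4(1104/13) = 7665/26.
Change in price: 1104/13 − 64 = 272/13.

ΔP = 272/13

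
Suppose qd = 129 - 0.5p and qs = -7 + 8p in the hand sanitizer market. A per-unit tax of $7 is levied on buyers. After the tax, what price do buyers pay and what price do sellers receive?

Pre-tax equilibrium: p* = 16, q* = 121.
Tax on buyers shifts demand to qd = 129 − 0.5(p + 7) = 125.5 - 0.5p.
125.5 - 0.5p = -7 + 8p gives seller price ps = 265/17; buyers pay pb = 265/17 + 7 = 384/17.
New quantity: q = 129 − 0.5(384/17) = 2001/17.

Buyers pay 384/17, sellers receive 265/17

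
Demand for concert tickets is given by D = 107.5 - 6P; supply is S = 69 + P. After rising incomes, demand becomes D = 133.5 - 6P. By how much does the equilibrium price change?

ΔP = 26/7

Original equilibrium: P* = 5.5, Q* = 74.5.
New equilibrium: 133.5 - 6P = 69 + P, so 64.5 = 7P and P' = 129/14; Q' = 133.5 − 6(129/14) = 1095/14.
Change in price: 129/14 − 5.5 = 26/7.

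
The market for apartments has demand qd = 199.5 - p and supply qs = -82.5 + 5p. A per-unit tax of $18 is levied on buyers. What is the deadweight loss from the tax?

Pre-tax equilibrium: p* = 47, q* = 152.5.
Tax on buyers shifts demand to qd = 199.5 − 1(p + 18) = 181.5 - p.
181.5 - p = -82.5 + 5p gives seller price ps = 44; buyers pay pb = 44 + 18 = 62.
New quantity: q = 199.5 − 1(62) = 137.5.
DWL = ½ × 18 × (152.5 − 137.5) = 135.

Deadweight loss = 135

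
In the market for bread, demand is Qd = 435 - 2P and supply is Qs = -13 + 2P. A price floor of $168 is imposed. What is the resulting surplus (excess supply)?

Surplus = 224

Equilibrium price would be P* = 112, so the floor at 168 binds.
At P = 168: Qd = 99, Qs = 323.
Surplus = 323 − 99 = 224.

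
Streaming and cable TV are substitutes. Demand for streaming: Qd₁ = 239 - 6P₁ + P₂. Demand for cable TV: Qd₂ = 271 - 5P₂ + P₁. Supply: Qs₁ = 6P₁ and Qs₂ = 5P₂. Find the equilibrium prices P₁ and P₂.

Market 1: 239 - 6P₁ + P₂ = 6P₁ → 12P₁ - P₂ = 239.
Market 2: 10P₂ - P₁ = 271.
Eliminating P₂: 10×(1) + 1×(2) gives 119P₁ = 2661, so P₁ = 2661/119.
Back-substitute into (2): P₂ = (271 + 1×2661/119) / 10 = 3491/119.

P₁ = 2661/119, P₂ = 3491/119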